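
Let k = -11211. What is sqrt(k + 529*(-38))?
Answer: I*sqrt(31313) ≈ 176.95*I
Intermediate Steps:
sqrt(k + 529*(-38)) = sqrt(-11211 + 529*(-38)) = sqrt(-11211 - 20102) = sqrt(-31313) = I*sqrt(31313)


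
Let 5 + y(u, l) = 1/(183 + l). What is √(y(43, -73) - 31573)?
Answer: I*√382093690/110 ≈ 177.7*I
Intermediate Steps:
y(u, l) = -5 + 1/(183 + l)
√(y(43, -73) - 31573) = √((-914 - 5*(-73))/(183 - 73) - 31573) = √((-914 + 365)/110 - 31573) = √((1/110)*(-549) - 31573) = √(-549/110 - 31573) = √(-3473579/110) = I*√382093690/110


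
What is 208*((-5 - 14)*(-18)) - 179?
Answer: 70957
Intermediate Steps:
208*((-5 - 14)*(-18)) - 179 = 208*(-19*(-18)) - 179 = 208*342 - 179 = 71136 - 179 = 70957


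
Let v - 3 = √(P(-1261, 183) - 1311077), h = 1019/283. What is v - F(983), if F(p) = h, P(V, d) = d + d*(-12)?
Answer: -170/283 + I*√1313090 ≈ -0.60071 + 1145.9*I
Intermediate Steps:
h = 1019/283 (h = 1019*(1/283) = 1019/283 ≈ 3.6007)
P(V, d) = -11*d (P(V, d) = d - 12*d = -11*d)
F(p) = 1019/283
v = 3 + I*√1313090 (v = 3 + √(-11*183 - 1311077) = 3 + √(-2013 - 1311077) = 3 + √(-1313090) = 3 + I*√1313090 ≈ 3.0 + 1145.9*I)
v - F(983) = (3 + I*√1313090) - 1*1019/283 = (3 + I*√1313090) - 1019/283 = -170/283 + I*√1313090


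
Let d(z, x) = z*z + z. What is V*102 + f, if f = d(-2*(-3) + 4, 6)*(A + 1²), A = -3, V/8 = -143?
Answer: -116908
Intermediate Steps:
V = -1144 (V = 8*(-143) = -1144)
d(z, x) = z + z² (d(z, x) = z² + z = z + z²)
f = -220 (f = ((-2*(-3) + 4)*(1 + (-2*(-3) + 4)))*(-3 + 1²) = ((6 + 4)*(1 + (6 + 4)))*(-3 + 1) = (10*(1 + 10))*(-2) = (10*11)*(-2) = 110*(-2) = -220)
V*102 + f = -1144*102 - 220 = -116688 - 220 = -116908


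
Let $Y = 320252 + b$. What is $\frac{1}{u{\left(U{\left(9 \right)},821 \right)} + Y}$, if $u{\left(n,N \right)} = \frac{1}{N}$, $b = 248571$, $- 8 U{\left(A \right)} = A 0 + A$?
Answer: $\frac{821}{467003684} \approx 1.758 \cdot 10^{-6}$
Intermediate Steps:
$U{\left(A \right)} = - \frac{A}{8}$ ($U{\left(A \right)} = - \frac{A 0 + A}{8} = - \frac{0 + A}{8} = - \frac{A}{8}$)
$Y = 568823$ ($Y = 320252 + 248571 = 568823$)
$\frac{1}{u{\left(U{\left(9 \right)},821 \right)} + Y} = \frac{1}{\frac{1}{821} + 568823} = \frac{1}{\frac{467003684}{821}} = \frac{821}{467003684}$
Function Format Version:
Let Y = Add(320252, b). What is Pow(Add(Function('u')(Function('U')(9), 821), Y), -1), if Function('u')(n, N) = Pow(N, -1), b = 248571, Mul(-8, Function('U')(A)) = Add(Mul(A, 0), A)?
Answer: Rational(821, 467003684) ≈ 1.7580e-6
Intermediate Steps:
Function('U')(A) = Mul(Rational(-1, 8), A) (Function('U')(A) = Mul(Rational(-1, 8), Add(Mul(A, 0), A)) = Mul(Rational(-1, 8), Add(0, A)) = Mul(Rational(-1, 8), A))
Y = 568823 (Y = Add(320252, 248571) = 568823)
Pow(Add(Function('u')(Function('U')(9), 821), Y), -1) = Pow(Add(Pow(821, -1), 568823), -1) = Pow(Add(Rational(1, 821), 568823), -1) = Pow(Rational(467003684, 821), -1) = Rational(821, 467003684)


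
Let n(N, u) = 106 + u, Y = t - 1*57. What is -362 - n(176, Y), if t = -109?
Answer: -302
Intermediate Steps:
Y = -166 (Y = -109 - 1*57 = -109 - 57 = -166)
-362 - n(176, Y) = -362 - (106 - 166) = -362 - 1*(-60) = -362 + 60 = -302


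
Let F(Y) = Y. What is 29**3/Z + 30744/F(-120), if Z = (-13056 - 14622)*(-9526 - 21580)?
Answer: -1102879220963/4304759340 ≈ -256.20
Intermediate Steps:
Z = 860951868 (Z = -27678*(-31106) = 860951868)
29**3/Z + 30744/F(-120) = 29**3/860951868 + 30744/(-120) = 24389*(1/860951868) + 30744*(-1/120) = 24389/860951868 - 1281/5 = -1102879220963/4304759340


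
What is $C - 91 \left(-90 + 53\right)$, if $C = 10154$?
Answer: $13521$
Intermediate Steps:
$C - 91 \left(-90 + 53\right) = 10154 - 91 \left(-90 + 53\right) = 10154 - 91 \left(-37\right) = 10154 - -3367 = 10154 + 3367 = 13521$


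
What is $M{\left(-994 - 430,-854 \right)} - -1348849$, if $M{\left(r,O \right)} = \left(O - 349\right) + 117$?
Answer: $1347763$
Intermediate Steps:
$M{\left(r,O \right)} = -232 + O$ ($M{\left(r,O \right)} = \left(-349 + O\right) + 117 = -232 + O$)
$M{\left(-994 - 430,-854 \right)} - -1348849 = \left(-232 - 854\right) - -1348849 = -1086 + 1348849 = 1347763$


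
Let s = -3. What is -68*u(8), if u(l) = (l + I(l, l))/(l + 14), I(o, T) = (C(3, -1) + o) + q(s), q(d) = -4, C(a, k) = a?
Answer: -510/11 ≈ -46.364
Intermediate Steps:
I(o, T) = -1 + o (I(o, T) = (3 + o) - 4 = -1 + o)
u(l) = (-1 + 2*l)/(14 + l) (u(l) = (l + (-1 + l))/(l + 14) = (-1 + 2*l)/(14 + l))
-68*u(8) = -68*(-1 + 2*8)/(14 + 8) = -68*(-1 + 16)/22 = -34*15/11 = -68*15/22 = -510/11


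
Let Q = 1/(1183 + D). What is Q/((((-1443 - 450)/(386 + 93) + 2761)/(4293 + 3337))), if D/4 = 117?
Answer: 1827385/1090176763 ≈ 0.0016762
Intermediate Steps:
D = 468 (D = 4*117 = 468)
Q = 1/1651 (Q = 1/(1183 + 468) = 1/1651 ≈ 0.00060569)
Q/((((-1443 - 450)/(386 + 93) + 2761)/(4293 + 3337))) = 1/(1651*((((-1443 - 450)/(386 + 93) + 2761)/(4293 + 3337)))) = 1/(1651*(((-1893/479 + 2761)/7630))) = 1/(1651*(((-1893*1/479 + 2761)*(1/7630)))) = 1/(1651*(((-1893/479 + 2761)*(1/7630)))) = 1/(1651*(((1320626/479)*(1/7630)))) = 1/(1651*(660313/1827385)) = (1/1651)*(1827385/660313) = 1827385/1090176763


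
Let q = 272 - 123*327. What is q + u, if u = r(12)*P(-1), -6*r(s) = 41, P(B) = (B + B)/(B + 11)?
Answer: -1198429/30 ≈ -39948.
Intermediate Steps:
P(B) = 2*B/(11 + B) (P(B) = (2*B)/(11 + B) = 2*B/(11 + B))
r(s) = -41/6 (r(s) = -⅙*41 = -41/6)
q = -39949 (q = 272 - 40221 = -39949)
u = 41/30 (u = -41*(-1)/(3*(11 - 1)) = -41*(-1)/(3*10) = -41/6*(-⅕) = 41/30 ≈ 1.3667)
q + u = -39949 + 41/30 = -1198429/30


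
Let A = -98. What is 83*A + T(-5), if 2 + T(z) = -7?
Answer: -8143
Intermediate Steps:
T(z) = -9 (T(z) = -2 - 7 = -9)
83*A + T(-5) = 83*(-98) - 9 = -8134 - 9 = -8143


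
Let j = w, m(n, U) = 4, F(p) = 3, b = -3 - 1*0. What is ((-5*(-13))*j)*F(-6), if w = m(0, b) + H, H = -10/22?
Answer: 7605/11 ≈ 691.36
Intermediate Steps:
b = -3 (b = -3 + 0 = -3)
H = -5/11 (H = -10*1/22 = -5/11 ≈ -0.45455)
w = 39/11 (w = 4 - 5/11 = 39/11 ≈ 3.5455)
j = 39/11 ≈ 3.5455
((-5*(-13))*j)*F(-6) = (-5*(-13)*(39/11))*3 = (65*(39/11))*3 = (2535/11)*3 = 7605/11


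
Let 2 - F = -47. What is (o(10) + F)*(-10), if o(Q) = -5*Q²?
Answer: 4510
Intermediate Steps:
F = 49 (F = 2 - 1*(-47) = 2 + 47 = 49)
(o(10) + F)*(-10) = (-5*10² + 49)*(-10) = (-5*100 + 49)*(-10) = (-500 + 49)*(-10) = -451*(-10) = 4510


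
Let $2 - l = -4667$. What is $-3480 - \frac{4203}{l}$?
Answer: $- \frac{16252323}{4669} \approx -3480.9$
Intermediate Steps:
$l = 4669$ ($l = 2 - -4667 = 2 + 4667 = 4669$)
$-3480 - \frac{4203}{l} = -3480 - \frac{4203}{4669} = - \frac{16252323}{4669}$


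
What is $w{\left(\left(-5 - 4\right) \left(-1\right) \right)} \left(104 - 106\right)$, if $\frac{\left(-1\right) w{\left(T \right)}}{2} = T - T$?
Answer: $0$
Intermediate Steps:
$w{\left(T \right)} = 0$ ($w{\left(T \right)} = - 2 \left(T - T\right) = \left(-2\right) 0 = 0$)
$w{\left(\left(-5 - 4\right) \left(-1\right) \right)} \left(104 - 106\right) = 0 \left(104 - 106\right) = 0 \left(-2\right) = 0$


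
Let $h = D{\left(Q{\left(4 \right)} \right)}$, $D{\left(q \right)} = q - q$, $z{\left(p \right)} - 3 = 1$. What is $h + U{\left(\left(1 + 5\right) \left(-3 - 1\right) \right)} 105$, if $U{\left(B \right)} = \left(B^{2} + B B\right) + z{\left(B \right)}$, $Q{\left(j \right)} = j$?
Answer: $121380$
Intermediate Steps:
$z{\left(p \right)} = 4$ ($z{\left(p \right)} = 3 + 1 = 4$)
$D{\left(q \right)} = 0$
$h = 0$
$U{\left(B \right)} = 4 + 2 B^{2}$ ($U{\left(B \right)} = \left(B^{2} + B B\right) + 4 = \left(B^{2} + B^{2}\right) + 4 = 2 B^{2} + 4 = 4 + 2 B^{2}$)
$h + U{\left(\left(1 + 5\right) \left(-3 - 1\right) \right)} 105 = 0 + \left(4 + 2 \left(\left(1 + 5\right) \left(-3 - 1\right)\right)^{2}\right) 105 = 0 + \left(4 + 2 \left(6 \left(-4\right)\right)^{2}\right) 105 = 0 + \left(4 + 2 \left(-24\right)^{2}\right) 105 = 0 + \left(4 + 2 \cdot 576\right) 105 = 0 + \left(4 + 1152\right) 105 = 0 + 1156 \cdot 105 = 0 + 121380 = 121380$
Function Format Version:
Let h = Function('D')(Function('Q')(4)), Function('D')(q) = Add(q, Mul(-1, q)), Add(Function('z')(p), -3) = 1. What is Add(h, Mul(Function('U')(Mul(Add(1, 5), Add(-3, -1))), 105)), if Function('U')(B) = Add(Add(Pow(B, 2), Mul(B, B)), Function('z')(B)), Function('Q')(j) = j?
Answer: 121380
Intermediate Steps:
Function('z')(p) = 4 (Function('z')(p) = Add(3, 1) = 4)
Function('D')(q) = 0
h = 0
Function('U')(B) = Add(4, Mul(2, Pow(B, 2))) (Function('U')(B) = Add(Add(Pow(B, 2), Mul(B, B)), 4) = Add(Add(Pow(B, 2), Pow(B, 2)), 4) = Add(Mul(2, Pow(B, 2)), 4) = Add(4, Mul(2, Pow(B, 2))))
Add(h, Mul(Function('U')(Mul(Add(1, 5), Add(-3, -1))), 105)) = Add(0, Mul(Add(4, Mul(2, Pow(Mul(Add(1, 5), Add(-3, -1)), 2))), 105)) = Add(0, Mul(Add(4, Mul(2, Pow(Mul(6, -4), 2))), 105)) = Add(0, Mul(Add(4, Mul(2, Pow(-24, 2))), 105)) = Add(0, Mul(Add(4, Mul(2, 576)), 105)) = Add(0, Mul(Add(4, 1152), 105)) = Add(0, Mul(1156, 105)) = Add(0, 121380) = 121380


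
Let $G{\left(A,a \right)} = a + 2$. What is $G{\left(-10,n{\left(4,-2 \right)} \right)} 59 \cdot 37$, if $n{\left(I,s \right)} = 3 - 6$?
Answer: $-2183$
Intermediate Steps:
$n{\left(I,s \right)} = -3$ ($n{\left(I,s \right)} = 3 - 6 = -3$)
$G{\left(A,a \right)} = 2 + a$
$G{\left(-10,n{\left(4,-2 \right)} \right)} 59 \cdot 37 = \left(2 - 3\right) 59 \cdot 37 = \left(-1\right) 59 \cdot 37 = \left(-59\right) 37 = -2183$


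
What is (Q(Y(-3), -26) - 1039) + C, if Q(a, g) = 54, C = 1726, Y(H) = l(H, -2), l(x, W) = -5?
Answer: 741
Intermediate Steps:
Y(H) = -5
(Q(Y(-3), -26) - 1039) + C = (54 - 1039) + 1726 = -985 + 1726 = 741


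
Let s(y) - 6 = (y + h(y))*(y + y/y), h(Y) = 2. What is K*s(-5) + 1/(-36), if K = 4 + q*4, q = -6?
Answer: -12961/36 ≈ -360.03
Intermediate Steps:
K = -20 (K = 4 - 6*4 = 4 - 24 = -20)
s(y) = 6 + (1 + y)*(2 + y) (s(y) = 6 + (y + 2)*(y + y/y) = 6 + (2 + y)*(y + 1) = 6 + (2 + y)*(1 + y) = 6 + (1 + y)*(2 + y))
K*s(-5) + 1/(-36) = -20*(8 + (-5)**2 + 3*(-5)) + 1/(-36) = -20*(8 + 25 - 15) - 1/36 = -20*18 - 1/36 = -360 - 1/36 = -12961/36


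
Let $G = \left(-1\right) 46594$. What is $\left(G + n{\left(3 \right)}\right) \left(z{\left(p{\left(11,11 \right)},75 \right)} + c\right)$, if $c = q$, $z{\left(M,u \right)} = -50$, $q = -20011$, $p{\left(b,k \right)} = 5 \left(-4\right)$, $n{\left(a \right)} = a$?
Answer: $934662051$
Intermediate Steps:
$p{\left(b,k \right)} = -20$
$G = -46594$
$c = -20011$
$\left(G + n{\left(3 \right)}\right) \left(z{\left(p{\left(11,11 \right)},75 \right)} + c\right) = \left(-46594 + 3\right) \left(-50 - 20011\right) = \left(-46591\right) \left(-20061\right) = 934662051$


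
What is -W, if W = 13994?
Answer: -13994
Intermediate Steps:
-W = -1*13994 = -13994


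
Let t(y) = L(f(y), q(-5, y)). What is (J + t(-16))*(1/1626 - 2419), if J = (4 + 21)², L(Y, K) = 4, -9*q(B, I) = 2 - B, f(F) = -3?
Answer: -2474041297/1626 ≈ -1.5216e+6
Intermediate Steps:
q(B, I) = -2/9 + B/9 (q(B, I) = -(2 - B)/9 = -2/9 + B/9)
t(y) = 4
J = 625 (J = 25² = 625)
(J + t(-16))*(1/1626 - 2419) = (625 + 4)*(1/1626 - 2419) = 629*(1/1626 - 2419) = 629*(-3933293/1626) = -2474041297/1626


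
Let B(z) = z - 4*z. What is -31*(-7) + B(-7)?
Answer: 238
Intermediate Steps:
B(z) = -3*z
-31*(-7) + B(-7) = -31*(-7) - 3*(-7) = 217 + 21 = 238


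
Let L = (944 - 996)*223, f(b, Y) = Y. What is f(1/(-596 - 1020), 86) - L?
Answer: 11682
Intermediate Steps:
L = -11596 (L = -52*223 = -11596)
f(1/(-596 - 1020), 86) - L = 86 - 1*(-11596) = 86 + 11596 = 11682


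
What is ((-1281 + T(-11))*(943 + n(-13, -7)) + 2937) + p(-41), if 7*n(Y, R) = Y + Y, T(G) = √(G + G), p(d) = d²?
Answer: -1198607 + 6575*I*√22/7 ≈ -1.1986e+6 + 4405.6*I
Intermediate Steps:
T(G) = √2*√G (T(G) = √(2*G) = √2*√G)
n(Y, R) = 2*Y/7 (n(Y, R) = (Y + Y)/7 = (2*Y)/7 = 2*Y/7)
((-1281 + T(-11))*(943 + n(-13, -7)) + 2937) + p(-41) = ((-1281 + √2*√(-11))*(943 + (2/7)*(-13)) + 2937) + (-41)² = ((-1281 + √2*(I*√11))*(943 - 26/7) + 2937) + 1681 = ((-1281 + I*√22)*(6575/7) + 2937) + 1681 = ((-1203225 + 6575*I*√22/7) + 2937) + 1681 = (-1200288 + 6575*I*√22/7) + 1681 = -1198607 + 6575*I*√22/7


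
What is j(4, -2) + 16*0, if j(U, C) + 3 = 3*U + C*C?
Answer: 13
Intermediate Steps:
j(U, C) = -3 + C² + 3*U (j(U, C) = -3 + (3*U + C*C) = -3 + (3*U + C²) = -3 + (C² + 3*U) = -3 + C² + 3*U)
j(4, -2) + 16*0 = (-3 + (-2)² + 3*4) + 16*0 = (-3 + 4 + 12) + 0 = 13 + 0 = 13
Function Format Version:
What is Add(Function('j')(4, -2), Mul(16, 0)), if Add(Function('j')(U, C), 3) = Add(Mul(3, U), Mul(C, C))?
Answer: 13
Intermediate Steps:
Function('j')(U, C) = Add(-3, Pow(C, 2), Mul(3, U)) (Function('j')(U, C) = Add(-3, Add(Mul(3, U), Mul(C, C))) = Add(-3, Add(Mul(3, U), Pow(C, 2))) = Add(-3, Add(Pow(C, 2), Mul(3, U))) = Add(-3, Pow(C, 2), Mul(3, U)))
Add(Function('j')(4, -2), Mul(16, 0)) = Add(Add(-3, Pow(-2, 2), Mul(3, 4)), Mul(16, 0)) = Add(Add(-3, 4, 12), 0) = Add(13, 0) = 13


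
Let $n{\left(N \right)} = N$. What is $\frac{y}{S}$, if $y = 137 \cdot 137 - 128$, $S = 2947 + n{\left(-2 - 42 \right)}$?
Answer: $\frac{18641}{2903} \approx 6.4213$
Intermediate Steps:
$S = 2903$ ($S = 2947 - 44 = 2903$)
$y = 18641$ ($y = 18769 - 128 = 18641$)
$\frac{y}{S} = \frac{18641}{2903}$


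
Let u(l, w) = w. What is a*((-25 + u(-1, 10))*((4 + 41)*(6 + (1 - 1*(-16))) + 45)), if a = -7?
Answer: 113400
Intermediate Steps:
a*((-25 + u(-1, 10))*((4 + 41)*(6 + (1 - 1*(-16))) + 45)) = -7*(-25 + 10)*((4 + 41)*(6 + (1 - 1*(-16))) + 45) = -(-105)*(45*(6 + (1 + 16)) + 45) = -(-105)*(45*(6 + 17) + 45) = -(-105)*(45*23 + 45) = -(-105)*(1035 + 45) = -(-105)*1080 = -7*(-16200) = 113400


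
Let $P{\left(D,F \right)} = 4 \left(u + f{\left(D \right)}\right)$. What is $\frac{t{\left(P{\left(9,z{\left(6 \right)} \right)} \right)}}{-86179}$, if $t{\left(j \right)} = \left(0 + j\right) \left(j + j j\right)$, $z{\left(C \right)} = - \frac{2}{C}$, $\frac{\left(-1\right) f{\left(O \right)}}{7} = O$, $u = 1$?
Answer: $\frac{15191488}{86179} \approx 176.28$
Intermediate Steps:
$f{\left(O \right)} = - 7 O$
$P{\left(D,F \right)} = 4 - 28 D$ ($P{\left(D,F \right)} = 4 \left(1 - 7 D\right) = 4 - 28 D$)
$t{\left(j \right)} = j \left(j + j^{2}\right)$
$\frac{t{\left(P{\left(9,z{\left(6 \right)} \right)} \right)}}{-86179} = \frac{\left(4 - 252\right)^{2} \left(1 + \left(4 - 252\right)\right)}{-86179} = \left(4 - 252\right)^{2} \left(1 + \left(4 - 252\right)\right) \left(- \frac{1}{86179}\right) = \left(-248\right)^{2} \left(1 - 248\right) \left(- \frac{1}{86179}\right) = 61504 \left(-247\right) \left(- \frac{1}{86179}\right) = \left(-15191488\right) \left(- \frac{1}{86179}\right) = \frac{15191488}{86179}$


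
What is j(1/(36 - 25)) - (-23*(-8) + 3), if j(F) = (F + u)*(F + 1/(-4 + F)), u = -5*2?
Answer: -964459/5203 ≈ -185.37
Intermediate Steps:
u = -10
j(F) = (-10 + F)*(F + 1/(-4 + F)) (j(F) = (F - 10)*(F + 1/(-4 + F)) = (-10 + F)*(F + 1/(-4 + F)))
j(1/(36 - 25)) - (-23*(-8) + 3) = (-10 + (1/(36 - 25))³ - 14/(36 - 25)² + 41/(36 - 25))/(-4 + 1/(36 - 25)) - (-23*(-8) + 3) = (-10 + (1/11)³ - 14*(1/11)² + 41/11)/(-4 + 1/11) - (184 + 3) = (-10 + (1/11)³ - 14*(1/11)² + 41*(1/11))/(-4 + 1/11) - 1*187 = (-10 + 1/1331 - 14*1/121 + 41/11)/(-43/11) - 187 = -11*(-10 + 1/1331 - 14/121 + 41/11)/43 - 187 = -11/43*(-8502/1331) - 187 = 8502/5203 - 187 = -964459/5203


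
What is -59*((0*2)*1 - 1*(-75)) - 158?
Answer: -4583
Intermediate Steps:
-59*((0*2)*1 - 1*(-75)) - 158 = -59*(0*1 + 75) - 158 = -59*(0 + 75) - 158 = -59*75 - 158 = -4425 - 158 = -4583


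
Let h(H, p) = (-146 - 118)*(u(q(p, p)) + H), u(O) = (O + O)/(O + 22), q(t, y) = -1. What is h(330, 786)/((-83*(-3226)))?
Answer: -304832/937153 ≈ -0.32527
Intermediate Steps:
u(O) = 2*O/(22 + O) (u(O) = (2*O)/(22 + O) = 2*O/(22 + O))
h(H, p) = 176/7 - 264*H (h(H, p) = (-146 - 118)*(2*(-1)/(22 - 1) + H) = -264*(2*(-1)/21 + H) = -264*(2*(-1)*(1/21) + H) = -264*(-2/21 + H) = 176/7 - 264*H)
h(330, 786)/((-83*(-3226))) = (176/7 - 264*330)/((-83*(-3226))) = (176/7 - 87120)/267758 = -609664/7*1/267758 = -304832/937153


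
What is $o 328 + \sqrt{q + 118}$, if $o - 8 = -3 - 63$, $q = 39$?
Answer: $-19024 + \sqrt{157} \approx -19011.0$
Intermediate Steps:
$o = -58$ ($o = 8 - 66 = -58$)
$o 328 + \sqrt{q + 118} = \left(-58\right) 328 + \sqrt{39 + 118} = -19024 + \sqrt{157}$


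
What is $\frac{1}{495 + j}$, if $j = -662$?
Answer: $- \frac{1}{167} \approx -0.005988$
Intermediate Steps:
$\frac{1}{495 + j} = \frac{1}{495 - 662} = \frac{1}{-167} = - \frac{1}{167}$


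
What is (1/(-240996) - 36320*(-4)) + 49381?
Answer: 46912522355/240996 ≈ 1.9466e+5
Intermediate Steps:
(1/(-240996) - 36320*(-4)) + 49381 = (-1/240996 + 145280) + 49381 = 35011898879/240996 + 49381 = 46912522355/240996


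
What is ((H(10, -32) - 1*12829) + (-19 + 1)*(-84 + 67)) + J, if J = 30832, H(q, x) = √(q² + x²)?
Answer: 18309 + 2*√281 ≈ 18343.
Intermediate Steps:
((H(10, -32) - 1*12829) + (-19 + 1)*(-84 + 67)) + J = ((√(10² + (-32)²) - 1*12829) + (-19 + 1)*(-84 + 67)) + 30832 = ((√(100 + 1024) - 12829) - 18*(-17)) + 30832 = ((√1124 - 12829) + 306) + 30832 = ((2*√281 - 12829) + 306) + 30832 = ((-12829 + 2*√281) + 306) + 30832 = (-12523 + 2*√281) + 30832 = 18309 + 2*√281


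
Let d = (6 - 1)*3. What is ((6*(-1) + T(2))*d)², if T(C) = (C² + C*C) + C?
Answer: 3600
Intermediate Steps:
T(C) = C + 2*C² (T(C) = (C² + C²) + C = 2*C² + C = C + 2*C²)
d = 15 (d = 5*3 = 15)
((6*(-1) + T(2))*d)² = ((6*(-1) + 2*(1 + 2*2))*15)² = ((-6 + 2*(1 + 4))*15)² = ((-6 + 2*5)*15)² = ((-6 + 10)*15)² = (4*15)² = 60² = 3600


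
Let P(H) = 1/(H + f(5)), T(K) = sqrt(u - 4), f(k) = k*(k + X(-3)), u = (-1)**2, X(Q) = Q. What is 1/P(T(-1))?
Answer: 10 + I*sqrt(3) ≈ 10.0 + 1.732*I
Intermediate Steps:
u = 1
f(k) = k*(-3 + k) (f(k) = k*(k - 3) = k*(-3 + k))
T(K) = I*sqrt(3) (T(K) = sqrt(1 - 4) = sqrt(-3) = I*sqrt(3))
P(H) = 1/(10 + H) (P(H) = 1/(H + 5*(-3 + 5)) = 1/(H + 5*2) = 1/(H + 10) = 1/(10 + H))
1/P(T(-1)) = 1/(1/(10 + I*sqrt(3))) = 10 + I*sqrt(3)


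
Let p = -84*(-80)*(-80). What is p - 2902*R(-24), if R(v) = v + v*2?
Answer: -328656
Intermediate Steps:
R(v) = 3*v (R(v) = v + 2*v = 3*v)
p = -537600 (p = 6720*(-80) = -537600)
p - 2902*R(-24) = -537600 - 2902*3*(-24) = -537600 - 2902*(-72) = -537600 - 1*(-208944) = -537600 + 208944 = -328656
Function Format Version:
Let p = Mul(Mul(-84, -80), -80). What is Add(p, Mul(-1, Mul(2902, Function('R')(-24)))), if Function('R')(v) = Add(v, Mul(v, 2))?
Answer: -328656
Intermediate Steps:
Function('R')(v) = Mul(3, v) (Function('R')(v) = Add(v, Mul(2, v)) = Mul(3, v))
p = -537600 (p = Mul(6720, -80) = -537600)
Add(p, Mul(-1, Mul(2902, Function('R')(-24)))) = Add(-537600, Mul(-1, Mul(2902, Mul(3, -24)))) = Add(-537600, Mul(-1, Mul(2902, -72))) = Add(-537600, Mul(-1, -208944)) = Add(-537600, 208944) = -328656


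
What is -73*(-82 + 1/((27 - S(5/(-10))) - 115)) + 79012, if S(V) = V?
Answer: 14874796/175 ≈ 84999.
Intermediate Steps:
-73*(-82 + 1/((27 - S(5/(-10))) - 115)) + 79012 = -73*(-82 + 1/((27 - 5/(-10)) - 115)) + 79012 = -73*(-82 + 1/((27 - 5*(-1)/10) - 115)) + 79012 = -73*(-82 + 1/((27 - 1*(-1/2)) - 115)) + 79012 = -73*(-82 + 1/((27 + 1/2) - 115)) + 79012 = -73*(-82 + 1/(55/2 - 115)) + 79012 = -73*(-82 + 1/(-175/2)) + 79012 = -73*(-82 - 2/175) + 79012 = -73*(-14352/175) + 79012 = 1047696/175 + 79012 = 14874796/175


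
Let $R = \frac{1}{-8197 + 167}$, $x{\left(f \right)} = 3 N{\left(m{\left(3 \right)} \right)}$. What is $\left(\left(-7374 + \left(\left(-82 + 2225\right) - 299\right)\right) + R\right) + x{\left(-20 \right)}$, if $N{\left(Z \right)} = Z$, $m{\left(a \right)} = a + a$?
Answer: $- \frac{44261361}{8030} \approx -5512.0$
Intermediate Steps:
$m{\left(a \right)} = 2 a$
$x{\left(f \right)} = 18$ ($x{\left(f \right)} = 3 \cdot 2 \cdot 3 = 3 \cdot 6 = 18$)
$R = - \frac{1}{8030}$ ($R = \frac{1}{-8030} = - \frac{1}{8030} \approx -0.00012453$)
$\left(\left(-7374 + \left(\left(-82 + 2225\right) - 299\right)\right) + R\right) + x{\left(-20 \right)} = \left(\left(-7374 + \left(\left(-82 + 2225\right) - 299\right)\right) - \frac{1}{8030}\right) + 18 = \left(\left(-7374 + \left(2143 - 299\right)\right) - \frac{1}{8030}\right) + 18 = \left(\left(-7374 + 1844\right) - \frac{1}{8030}\right) + 18 = \left(-5530 - \frac{1}{8030}\right) + 18 = - \frac{44405901}{8030} + 18 = - \frac{44261361}{8030}$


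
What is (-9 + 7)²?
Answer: 4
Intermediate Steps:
(-9 + 7)² = (-2)² = 4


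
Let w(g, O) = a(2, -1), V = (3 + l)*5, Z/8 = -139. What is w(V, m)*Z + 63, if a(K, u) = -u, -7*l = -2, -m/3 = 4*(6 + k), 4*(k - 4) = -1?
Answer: -1049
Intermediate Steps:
k = 15/4 (k = 4 + (¼)*(-1) = 4 - ¼ = 15/4 ≈ 3.7500)
Z = -1112 (Z = 8*(-139) = -1112)
m = -117 (m = -12*(6 + 15/4) = -12*39/4 = -3*39 = -117)
l = 2/7 (l = -⅐*(-2) = 2/7 ≈ 0.28571)
V = 115/7 (V = (3 + 2/7)*5 = (23/7)*5 = 115/7 ≈ 16.429)
w(g, O) = 1 (w(g, O) = -1*(-1) = 1)
w(V, m)*Z + 63 = 1*(-1112) + 63 = -1112 + 63 = -1049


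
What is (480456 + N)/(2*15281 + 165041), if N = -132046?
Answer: 348410/195603 ≈ 1.7812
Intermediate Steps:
(480456 + N)/(2*15281 + 165041) = (480456 - 132046)/(2*15281 + 165041) = 348410/(30562 + 165041) = 348410/195603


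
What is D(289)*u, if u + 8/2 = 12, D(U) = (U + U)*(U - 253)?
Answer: 166464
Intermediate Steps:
D(U) = 2*U*(-253 + U) (D(U) = (2*U)*(-253 + U) = 2*U*(-253 + U))
u = 8 (u = -4 + 12 = 8)
D(289)*u = (2*289*(-253 + 289))*8 = (2*289*36)*8 = 20808*8 = 166464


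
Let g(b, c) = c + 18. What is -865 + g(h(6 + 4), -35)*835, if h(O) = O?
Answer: -15060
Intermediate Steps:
g(b, c) = 18 + c
-865 + g(h(6 + 4), -35)*835 = -865 + (18 - 35)*835 = -865 - 17*835 = -865 - 14195 = -15060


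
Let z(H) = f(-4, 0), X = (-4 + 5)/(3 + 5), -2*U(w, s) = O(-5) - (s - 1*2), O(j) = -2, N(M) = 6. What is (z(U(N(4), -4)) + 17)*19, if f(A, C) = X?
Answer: 2603/8 ≈ 325.38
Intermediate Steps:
U(w, s) = s/2 (U(w, s) = -(-2 - (s - 1*2))/2 = -(-2 - (s - 2))/2 = -(-2 - (-2 + s))/2 = -(-2 + (2 - s))/2 = -(-1)*s/2 = s/2)
X = 1/8 ≈ 0.12500
f(A, C) = 1/8
z(H) = 1/8
(z(U(N(4), -4)) + 17)*19 = (1/8 + 17)*19 = (137/8)*19 = 2603/8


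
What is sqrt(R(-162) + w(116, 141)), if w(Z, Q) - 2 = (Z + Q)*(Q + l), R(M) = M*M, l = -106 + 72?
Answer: sqrt(53745) ≈ 231.83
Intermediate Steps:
l = -34
R(M) = M**2
w(Z, Q) = 2 + (-34 + Q)*(Q + Z) (w(Z, Q) = 2 + (Z + Q)*(Q - 34) = 2 + (Q + Z)*(-34 + Q) = 2 + (-34 + Q)*(Q + Z))
sqrt(R(-162) + w(116, 141)) = sqrt((-162)**2 + (2 + 141**2 - 34*141 - 34*116 + 141*116)) = sqrt(26244 + (2 + 19881 - 4794 - 3944 + 16356)) = sqrt(26244 + 27501) = sqrt(53745)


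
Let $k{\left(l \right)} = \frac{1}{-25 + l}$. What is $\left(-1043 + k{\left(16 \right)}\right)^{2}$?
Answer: $\frac{88134544}{81} \approx 1.0881 \cdot 10^{6}$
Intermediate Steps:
$\left(-1043 + k{\left(16 \right)}\right)^{2} = \left(-1043 + \frac{1}{-25 + 16}\right)^{2} = \left(-1043 + \frac{1}{-9}\right)^{2} = \left(-1043 - \frac{1}{9}\right)^{2} = \left(- \frac{9388}{9}\right)^{2} = \frac{88134544}{81}$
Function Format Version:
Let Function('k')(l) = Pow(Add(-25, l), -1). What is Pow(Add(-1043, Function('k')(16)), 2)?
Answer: Rational(88134544, 81) ≈ 1.0881e+6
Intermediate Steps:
Pow(Add(-1043, Function('k')(16)), 2) = Pow(Add(-1043, Pow(Add(-25, 16), -1)), 2) = Pow(Add(-1043, Pow(-9, -1)), 2) = Pow(Add(-1043, Rational(-1, 9)), 2) = Pow(Rational(-9388, 9), 2) = Rational(88134544, 81)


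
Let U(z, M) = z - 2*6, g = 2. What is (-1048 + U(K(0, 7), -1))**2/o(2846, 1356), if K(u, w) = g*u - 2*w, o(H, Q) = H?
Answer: 576738/1423 ≈ 405.30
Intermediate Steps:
K(u, w) = -2*w + 2*u (K(u, w) = 2*u - 2*w = -2*w + 2*u)
U(z, M) = -12 + z (U(z, M) = z - 12 = -12 + z)
(-1048 + U(K(0, 7), -1))**2/o(2846, 1356) = (-1048 + (-12 + (-2*7 + 2*0)))**2/2846 = (-1048 + (-12 + (-14 + 0)))**2*(1/2846) = (-1048 + (-12 - 14))**2*(1/2846) = (-1048 - 26)**2*(1/2846) = (-1074)**2*(1/2846) = 1153476*(1/2846) = 576738/1423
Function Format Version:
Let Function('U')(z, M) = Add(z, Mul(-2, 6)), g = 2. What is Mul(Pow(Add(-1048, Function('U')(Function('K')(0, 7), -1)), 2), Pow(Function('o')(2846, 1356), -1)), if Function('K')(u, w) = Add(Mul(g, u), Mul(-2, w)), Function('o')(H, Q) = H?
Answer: Rational(576738, 1423) ≈ 405.30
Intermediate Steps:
Function('K')(u, w) = Add(Mul(-2, w), Mul(2, u)) (Function('K')(u, w) = Add(Mul(2, u), Mul(-2, w)) = Add(Mul(-2, w), Mul(2, u)))
Function('U')(z, M) = Add(-12, z) (Function('U')(z, M) = Add(z, -12) = Add(-12, z))
Mul(Pow(Add(-1048, Function('U')(Function('K')(0, 7), -1)), 2), Pow(Function('o')(2846, 1356), -1)) = Mul(Pow(Add(-1048, Add(-12, Add(Mul(-2, 7), Mul(2, 0)))), 2), Pow(2846, -1)) = Mul(Pow(Add(-1048, Add(-12, Add(-14, 0))), 2), Rational(1, 2846)) = Mul(Pow(Add(-1048, Add(-12, -14)), 2), Rational(1, 2846)) = Mul(Pow(Add(-1048, -26), 2), Rational(1, 2846)) = Mul(Pow(-1074, 2), Rational(1, 2846)) = Mul(1153476, Rational(1, 2846)) = Rational(576738, 1423)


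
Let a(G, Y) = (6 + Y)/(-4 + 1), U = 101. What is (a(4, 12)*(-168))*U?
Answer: 101808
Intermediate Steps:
a(G, Y) = -2 - Y/3 (a(G, Y) = (6 + Y)/(-3) = (6 + Y)*(-⅓) = -2 - Y/3)
(a(4, 12)*(-168))*U = ((-2 - ⅓*12)*(-168))*101 = ((-2 - 4)*(-168))*101 = -6*(-168)*101 = 1008*101 = 101808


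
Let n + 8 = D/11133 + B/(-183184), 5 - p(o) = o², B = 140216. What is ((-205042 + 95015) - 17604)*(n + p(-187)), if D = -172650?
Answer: 379461036514662403/84974478 ≈ 4.4656e+9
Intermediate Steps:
p(o) = 5 - o²
n = -2062618421/84974478 (n = -8 + (-172650/11133 + 140216/(-183184)) = -8 + (-172650*1/11133 + 140216*(-1/183184)) = -8 + (-57550/3711 - 17527/22898) = -8 - 1382822597/84974478 = -2062618421/84974478 ≈ -24.273)
((-205042 + 95015) - 17604)*(n + p(-187)) = ((-205042 + 95015) - 17604)*(-2062618421/84974478 + (5 - 1*(-187)²)) = (-110027 - 17604)*(-2062618421/84974478 + (5 - 1*34969)) = -127631*(-2062618421/84974478 + (5 - 34969)) = -127631*(-2062618421/84974478 - 34964) = -127631*(-2973110267213/84974478) = 379461036514662403/84974478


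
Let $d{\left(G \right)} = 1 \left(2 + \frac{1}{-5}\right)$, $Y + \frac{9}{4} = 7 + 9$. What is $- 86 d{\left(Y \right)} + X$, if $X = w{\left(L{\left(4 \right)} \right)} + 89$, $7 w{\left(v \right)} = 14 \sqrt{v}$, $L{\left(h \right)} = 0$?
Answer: $- \frac{329}{5} \approx -65.8$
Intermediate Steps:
$w{\left(v \right)} = 2 \sqrt{v}$ ($w{\left(v \right)} = \frac{14 \sqrt{v}}{7} = 2 \sqrt{v}$)
$Y = \frac{55}{4}$ ($Y = - \frac{9}{4} + \left(7 + 9\right) = - \frac{9}{4} + 16 = \frac{55}{4} \approx 13.75$)
$d{\left(G \right)} = \frac{9}{5}$ ($d{\left(G \right)} = 1 \left(2 - \frac{1}{5}\right) = 1 \cdot \frac{9}{5} = \frac{9}{5}$)
$X = 89$ ($X = 2 \sqrt{0} + 89 = 2 \cdot 0 + 89 = 0 + 89 = 89$)
$- 86 d{\left(Y \right)} + X = \left(-86\right) \frac{9}{5} + 89 = - \frac{774}{5} + 89 = - \frac{329}{5}$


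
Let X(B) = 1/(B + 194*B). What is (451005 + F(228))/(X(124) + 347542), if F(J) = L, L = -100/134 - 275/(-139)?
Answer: 101561344747200/78262406069593 ≈ 1.2977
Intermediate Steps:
X(B) = 1/(195*B)
L = 11475/9313 (L = -100*1/134 - 275*(-1/139) = -50/67 + 275/139 = 11475/9313 ≈ 1.2321)
F(J) = 11475/9313
(451005 + F(228))/(X(124) + 347542) = (451005 + 11475/9313)/((1/195)/124 + 347542) = 4200221040/(9313*((1/195)*(1/124) + 347542)) = 4200221040/(9313*(1/24180 + 347542)) = 4200221040/(9313*(8403565561/24180)) = (4200221040/9313)*(24180/8403565561) = 101561344747200/78262406069593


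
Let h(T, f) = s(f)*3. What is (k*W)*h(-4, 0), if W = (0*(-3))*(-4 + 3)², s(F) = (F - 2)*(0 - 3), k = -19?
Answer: 0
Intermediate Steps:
s(F) = 6 - 3*F (s(F) = (-2 + F)*(-3) = 6 - 3*F)
W = 0 (W = 0*(-1)² = 0*1 = 0)
h(T, f) = 18 - 9*f (h(T, f) = (6 - 3*f)*3 = 18 - 9*f)
(k*W)*h(-4, 0) = (-19*0)*(18 - 9*0) = 0*(18 + 0) = 0*18 = 0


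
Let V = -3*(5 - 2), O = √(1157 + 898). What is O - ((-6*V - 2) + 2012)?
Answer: -2064 + √2055 ≈ -2018.7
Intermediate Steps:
O = √2055 ≈ 45.332
V = -9 (V = -3*3 = -9)
O - ((-6*V - 2) + 2012) = √2055 - ((-6*(-9) - 2) + 2012) = √2055 - ((54 - 2) + 2012) = √2055 - (52 + 2012) = √2055 - 1*2064 = √2055 - 2064 = -2064 + √2055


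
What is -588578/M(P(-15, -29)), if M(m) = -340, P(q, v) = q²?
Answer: 294289/170 ≈ 1731.1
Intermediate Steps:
-588578/M(P(-15, -29)) = -588578/(-340) = -588578*(-1/340) = 294289/170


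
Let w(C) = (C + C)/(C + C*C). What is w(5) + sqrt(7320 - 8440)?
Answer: 1/3 + 4*I*sqrt(70) ≈ 0.33333 + 33.466*I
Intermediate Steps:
w(C) = 2*C/(C + C**2) (w(C) = (2*C)/(C + C**2) = 2*C/(C + C**2))
w(5) + sqrt(7320 - 8440) = 2/(1 + 5) + sqrt(7320 - 8440) = 2/6 + sqrt(-1120) = 2*(1/6) + 4*I*sqrt(70) = 1/3 + 4*I*sqrt(70)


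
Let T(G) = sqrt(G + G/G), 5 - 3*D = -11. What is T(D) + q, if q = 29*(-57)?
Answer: -1653 + sqrt(57)/3 ≈ -1650.5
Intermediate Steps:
D = 16/3 (D = 5/3 - 1/3*(-11) = 5/3 + 11/3 = 16/3 ≈ 5.3333)
q = -1653
T(G) = sqrt(1 + G) (T(G) = sqrt(G + 1) = sqrt(1 + G))
T(D) + q = sqrt(1 + 16/3) - 1653 = sqrt(19/3) - 1653 = sqrt(57)/3 - 1653 = -1653 + sqrt(57)/3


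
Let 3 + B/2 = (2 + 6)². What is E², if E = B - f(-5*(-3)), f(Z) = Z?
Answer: 11449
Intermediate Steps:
B = 122 (B = -6 + 2*(2 + 6)² = -6 + 2*8² = -6 + 2*64 = -6 + 128 = 122)
E = 107 (E = 122 - (-5)*(-3) = 122 - 1*15 = 122 - 15 = 107)
E² = 107² = 11449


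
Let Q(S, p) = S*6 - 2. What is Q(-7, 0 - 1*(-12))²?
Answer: 1936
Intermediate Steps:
Q(S, p) = -2 + 6*S (Q(S, p) = 6*S - 2 = -2 + 6*S)
Q(-7, 0 - 1*(-12))² = (-2 + 6*(-7))² = (-2 - 42)² = (-44)² = 1936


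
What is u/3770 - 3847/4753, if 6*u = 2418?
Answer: -968287/1378370 ≈ -0.70249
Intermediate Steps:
u = 403 (u = (⅙)*2418 = 403)
u/3770 - 3847/4753 = 403/3770 - 3847/4753 = 403*(1/3770) - 3847*1/4753 = 31/290 - 3847/4753 = -968287/1378370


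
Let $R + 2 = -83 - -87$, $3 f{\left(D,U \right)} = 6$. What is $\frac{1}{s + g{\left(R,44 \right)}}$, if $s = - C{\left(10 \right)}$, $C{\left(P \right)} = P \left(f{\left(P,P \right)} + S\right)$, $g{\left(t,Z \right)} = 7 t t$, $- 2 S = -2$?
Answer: $- \frac{1}{2} \approx -0.5$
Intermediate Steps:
$S = 1$ ($S = \left(- \frac{1}{2}\right) \left(-2\right) = 1$)
$f{\left(D,U \right)} = 2$ ($f{\left(D,U \right)} = \frac{1}{3} \cdot 6 = 2$)
$R = 2$ ($R = -2 - -4 = -2 + \left(-83 + 87\right) = -2 + 4 = 2$)
$g{\left(t,Z \right)} = 7 t^{2}$
$C{\left(P \right)} = 3 P$ ($C{\left(P \right)} = P \left(2 + 1\right) = P 3 = 3 P$)
$s = -30$ ($s = - 3 \cdot 10 = \left(-1\right) 30 = -30$)
$\frac{1}{s + g{\left(R,44 \right)}} = \frac{1}{-30 + 7 \cdot 2^{2}} = \frac{1}{-30 + 7 \cdot 4} = \frac{1}{-30 + 28} = \frac{1}{-2} = - \frac{1}{2}$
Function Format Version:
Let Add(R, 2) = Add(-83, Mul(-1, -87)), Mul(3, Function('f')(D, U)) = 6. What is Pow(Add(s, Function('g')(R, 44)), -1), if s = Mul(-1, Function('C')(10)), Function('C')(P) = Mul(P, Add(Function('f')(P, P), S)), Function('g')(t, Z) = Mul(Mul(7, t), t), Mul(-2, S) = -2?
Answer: Rational(-1, 2) ≈ -0.50000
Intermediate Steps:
S = 1 (S = Mul(Rational(-1, 2), -2) = 1)
Function('f')(D, U) = 2 (Function('f')(D, U) = Mul(Rational(1, 3), 6) = 2)
R = 2 (R = Add(-2, Add(-83, Mul(-1, -87))) = Add(-2, Add(-83, 87)) = Add(-2, 4) = 2)
Function('g')(t, Z) = Mul(7, Pow(t, 2))
Function('C')(P) = Mul(3, P) (Function('C')(P) = Mul(P, Add(2, 1)) = Mul(P, 3) = Mul(3, P))
s = -30 (s = Mul(-1, Mul(3, 10)) = Mul(-1, 30) = -30)
Pow(Add(s, Function('g')(R, 44)), -1) = Pow(Add(-30, Mul(7, Pow(2, 2))), -1) = Pow(Add(-30, Mul(7, 4)), -1) = Pow(Add(-30, 28), -1) = Pow(-2, -1) = Rational(-1, 2)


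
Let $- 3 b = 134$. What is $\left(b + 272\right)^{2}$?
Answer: $\frac{465124}{9} \approx 51680.0$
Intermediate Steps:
$b = - \frac{134}{3}$ ($b = \left(- \frac{1}{3}\right) 134 = - \frac{134}{3} \approx -44.667$)
$\left(b + 272\right)^{2} = \left(- \frac{134}{3} + 272\right)^{2} = \left(\frac{682}{3}\right)^{2} = \frac{465124}{9}$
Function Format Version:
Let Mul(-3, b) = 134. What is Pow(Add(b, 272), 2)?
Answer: Rational(465124, 9) ≈ 51680.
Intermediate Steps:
b = Rational(-134, 3) (b = Mul(Rational(-1, 3), 134) = Rational(-134, 3) ≈ -44.667)
Pow(Add(b, 272), 2) = Pow(Add(Rational(-134, 3), 272), 2) = Pow(Rational(682, 3), 2) = Rational(465124, 9)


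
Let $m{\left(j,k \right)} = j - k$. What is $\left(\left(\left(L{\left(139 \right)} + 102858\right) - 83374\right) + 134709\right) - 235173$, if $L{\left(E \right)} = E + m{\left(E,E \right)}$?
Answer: $-80841$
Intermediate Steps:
$L{\left(E \right)} = E$ ($L{\left(E \right)} = E + \left(E - E\right) = E + 0 = E$)
$\left(\left(\left(L{\left(139 \right)} + 102858\right) - 83374\right) + 134709\right) - 235173 = \left(\left(\left(139 + 102858\right) - 83374\right) + 134709\right) - 235173 = \left(\left(102997 - 83374\right) + 134709\right) - 235173 = \left(19623 + 134709\right) - 235173 = 154332 - 235173 = -80841$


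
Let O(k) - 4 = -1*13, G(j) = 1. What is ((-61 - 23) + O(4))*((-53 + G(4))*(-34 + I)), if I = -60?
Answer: -454584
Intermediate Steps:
O(k) = -9 (O(k) = 4 - 1*13 = 4 - 13 = -9)
((-61 - 23) + O(4))*((-53 + G(4))*(-34 + I)) = ((-61 - 23) - 9)*((-53 + 1)*(-34 - 60)) = (-84 - 9)*(-52*(-94)) = -93*4888 = -454584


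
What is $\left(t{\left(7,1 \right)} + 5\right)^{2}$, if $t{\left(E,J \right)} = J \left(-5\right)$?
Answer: $0$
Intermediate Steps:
$t{\left(E,J \right)} = - 5 J$
$\left(t{\left(7,1 \right)} + 5\right)^{2} = \left(\left(-5\right) 1 + 5\right)^{2} = \left(-5 + 5\right)^{2} = 0^{2} = 0$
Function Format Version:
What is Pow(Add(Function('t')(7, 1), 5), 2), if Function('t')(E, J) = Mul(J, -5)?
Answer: 0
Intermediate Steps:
Function('t')(E, J) = Mul(-5, J)
Pow(Add(Function('t')(7, 1), 5), 2) = Pow(Add(Mul(-5, 1), 5), 2) = Pow(Add(-5, 5), 2) = Pow(0, 2) = 0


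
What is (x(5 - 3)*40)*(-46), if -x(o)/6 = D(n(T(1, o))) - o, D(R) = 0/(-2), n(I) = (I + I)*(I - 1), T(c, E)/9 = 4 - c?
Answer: -22080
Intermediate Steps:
T(c, E) = 36 - 9*c (T(c, E) = 9*(4 - c) = 36 - 9*c)
n(I) = 2*I*(-1 + I) (n(I) = (2*I)*(-1 + I) = 2*I*(-1 + I))
D(R) = 0 (D(R) = 0*(-½) = 0)
x(o) = 6*o (x(o) = -6*(0 - o) = -(-6)*o = 6*o)
(x(5 - 3)*40)*(-46) = ((6*(5 - 3))*40)*(-46) = ((6*2)*40)*(-46) = (12*40)*(-46) = 480*(-46) = -22080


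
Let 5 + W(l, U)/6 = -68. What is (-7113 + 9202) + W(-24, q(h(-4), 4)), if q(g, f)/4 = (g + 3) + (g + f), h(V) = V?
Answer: 1651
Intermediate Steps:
q(g, f) = 12 + 4*f + 8*g (q(g, f) = 4*((g + 3) + (g + f)) = 4*((3 + g) + (f + g)) = 4*(3 + f + 2*g) = 12 + 4*f + 8*g)
W(l, U) = -438 (W(l, U) = -30 + 6*(-68) = -30 - 408 = -438)
(-7113 + 9202) + W(-24, q(h(-4), 4)) = (-7113 + 9202) - 438 = 2089 - 438 = 1651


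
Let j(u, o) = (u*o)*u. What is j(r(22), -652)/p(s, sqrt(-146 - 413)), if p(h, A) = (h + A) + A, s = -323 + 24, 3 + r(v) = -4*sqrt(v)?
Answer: 284924/371 + 359904*sqrt(22)/7049 + 24776*I*sqrt(559)/4823 + 31296*I*sqrt(12298)/91637 ≈ 1007.5 + 159.33*I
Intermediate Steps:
r(v) = -3 - 4*sqrt(v)
j(u, o) = o*u**2 (j(u, o) = (o*u)*u = o*u**2)
s = -299
p(h, A) = h + 2*A (p(h, A) = (A + h) + A = h + 2*A)
j(r(22), -652)/p(s, sqrt(-146 - 413)) = (-652*(-3 - 4*sqrt(22))**2)/(-299 + 2*sqrt(-146 - 413)) = (-652*(-3 - 4*sqrt(22))**2)/(-299 + 2*sqrt(-559)) = (-652*(-3 - 4*sqrt(22))**2)/(-299 + 2*(I*sqrt(559))) = (-652*(-3 - 4*sqrt(22))**2)/(-299 + 2*I*sqrt(559)) = -652*(-3 - 4*sqrt(22))**2/(-299 + 2*I*sqrt(559))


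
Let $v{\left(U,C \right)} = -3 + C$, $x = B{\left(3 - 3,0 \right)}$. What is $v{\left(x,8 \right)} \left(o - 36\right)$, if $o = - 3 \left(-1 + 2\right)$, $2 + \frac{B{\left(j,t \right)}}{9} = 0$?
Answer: $-195$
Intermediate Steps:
$B{\left(j,t \right)} = -18$ ($B{\left(j,t \right)} = -18 + 9 \cdot 0 = -18 + 0 = -18$)
$x = -18$
$o = -3$ ($o = \left(-3\right) 1 = -3$)
$v{\left(x,8 \right)} \left(o - 36\right) = \left(-3 + 8\right) \left(-3 - 36\right) = 5 \left(-39\right) = -195$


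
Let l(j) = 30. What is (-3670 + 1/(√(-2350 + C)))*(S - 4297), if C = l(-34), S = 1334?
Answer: 10874210 + 2963*I*√145/580 ≈ 1.0874e+7 + 61.516*I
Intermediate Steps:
C = 30
(-3670 + 1/(√(-2350 + C)))*(S - 4297) = (-3670 + 1/(√(-2350 + 30)))*(1334 - 4297) = (-3670 + 1/(√(-2320)))*(-2963) = (-3670 + 1/(4*I*√145))*(-2963) = (-3670 - I*√145/580)*(-2963) = 10874210 + 2963*I*√145/580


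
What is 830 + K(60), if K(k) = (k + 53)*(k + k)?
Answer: 14390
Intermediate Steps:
K(k) = 2*k*(53 + k) (K(k) = (53 + k)*(2*k) = 2*k*(53 + k))
830 + K(60) = 830 + 2*60*(53 + 60) = 830 + 2*60*113 = 830 + 13560 = 14390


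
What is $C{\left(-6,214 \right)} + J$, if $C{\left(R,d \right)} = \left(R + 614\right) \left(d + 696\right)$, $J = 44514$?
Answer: $597794$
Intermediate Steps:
$C{\left(R,d \right)} = \left(614 + R\right) \left(696 + d\right)$
$C{\left(-6,214 \right)} + J = \left(427344 + 614 \cdot 214 + 696 \left(-6\right) - 1284\right) + 44514 = \left(427344 + 131396 - 4176 - 1284\right) + 44514 = 553280 + 44514 = 597794$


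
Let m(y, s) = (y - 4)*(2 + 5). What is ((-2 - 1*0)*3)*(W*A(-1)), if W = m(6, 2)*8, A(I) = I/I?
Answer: -672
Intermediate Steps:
m(y, s) = -28 + 7*y (m(y, s) = (-4 + y)*7 = -28 + 7*y)
A(I) = 1
W = 112 (W = (-28 + 7*6)*8 = (-28 + 42)*8 = 14*8 = 112)
((-2 - 1*0)*3)*(W*A(-1)) = ((-2 - 1*0)*3)*(112*1) = ((-2 + 0)*3)*112 = -2*3*112 = -6*112 = -672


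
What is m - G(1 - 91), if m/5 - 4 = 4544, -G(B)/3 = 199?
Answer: 23337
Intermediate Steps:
G(B) = -597 (G(B) = -3*199 = -597)
m = 22740 (m = 20 + 5*4544 = 20 + 22720 = 22740)
m - G(1 - 91) = 22740 - 1*(-597) = 22740 + 597 = 23337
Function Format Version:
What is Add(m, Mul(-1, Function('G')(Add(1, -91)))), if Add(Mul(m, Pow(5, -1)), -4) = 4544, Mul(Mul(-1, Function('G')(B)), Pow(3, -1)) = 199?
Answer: 23337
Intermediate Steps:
Function('G')(B) = -597 (Function('G')(B) = Mul(-3, 199) = -597)
m = 22740 (m = Add(20, Mul(5, 4544)) = Add(20, 22720) = 22740)
Add(m, Mul(-1, Function('G')(Add(1, -91)))) = Add(22740, Mul(-1, -597)) = Add(22740, 597) = 23337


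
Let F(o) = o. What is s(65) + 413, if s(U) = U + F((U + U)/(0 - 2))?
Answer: 413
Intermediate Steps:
s(U) = 0 (s(U) = U + (U + U)/(0 - 2) = U + (2*U)/(-2) = U + (2*U)*(-½) = U - U = 0)
s(65) + 413 = 0 + 413 = 413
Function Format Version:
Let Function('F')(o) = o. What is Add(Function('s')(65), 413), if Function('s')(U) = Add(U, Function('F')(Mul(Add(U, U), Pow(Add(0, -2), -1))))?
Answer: 413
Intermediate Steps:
Function('s')(U) = 0 (Function('s')(U) = Add(U, Mul(Add(U, U), Pow(Add(0, -2), -1))) = Add(U, Mul(Mul(2, U), Pow(-2, -1))) = Add(U, Mul(Mul(2, U), Rational(-1, 2))) = Add(U, Mul(-1, U)) = 0)
Add(Function('s')(65), 413) = Add(0, 413) = 413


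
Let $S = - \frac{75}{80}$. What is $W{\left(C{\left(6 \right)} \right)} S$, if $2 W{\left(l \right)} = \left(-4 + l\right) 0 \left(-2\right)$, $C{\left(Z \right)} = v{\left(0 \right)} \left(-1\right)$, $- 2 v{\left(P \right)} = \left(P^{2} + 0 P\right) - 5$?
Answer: $0$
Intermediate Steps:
$v{\left(P \right)} = \frac{5}{2} - \frac{P^{2}}{2}$ ($v{\left(P \right)} = - \frac{\left(P^{2} + 0 P\right) - 5}{2} = - \frac{\left(P^{2} + 0\right) - 5}{2} = - \frac{P^{2} - 5}{2} = - \frac{-5 + P^{2}}{2} = \frac{5}{2} - \frac{P^{2}}{2}$)
$S = - \frac{15}{16}$ ($S = \left(-75\right) \frac{1}{80} = - \frac{15}{16} \approx -0.9375$)
$C{\left(Z \right)} = - \frac{5}{2}$ ($C{\left(Z \right)} = \left(\frac{5}{2} - \frac{0^{2}}{2}\right) \left(-1\right) = \left(\frac{5}{2} - 0\right) \left(-1\right) = \left(\frac{5}{2} + 0\right) \left(-1\right) = \frac{5}{2} \left(-1\right) = - \frac{5}{2}$)
$W{\left(l \right)} = 0$ ($W{\left(l \right)} = \frac{\left(-4 + l\right) 0 \left(-2\right)}{2} = \frac{\left(-4 + l\right) 0}{2} = \frac{1}{2} \cdot 0 = 0$)
$W{\left(C{\left(6 \right)} \right)} S = 0 \left(- \frac{15}{16}\right) = 0$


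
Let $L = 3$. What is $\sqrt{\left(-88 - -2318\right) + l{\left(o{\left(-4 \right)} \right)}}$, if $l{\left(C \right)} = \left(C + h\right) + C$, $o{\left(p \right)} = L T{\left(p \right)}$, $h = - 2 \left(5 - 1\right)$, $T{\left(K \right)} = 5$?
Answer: $2 \sqrt{563} \approx 47.455$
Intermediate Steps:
$h = -8$ ($h = \left(-2\right) 4 = -8$)
$o{\left(p \right)} = 15$ ($o{\left(p \right)} = 3 \cdot 5 = 15$)
$l{\left(C \right)} = -8 + 2 C$ ($l{\left(C \right)} = \left(C - 8\right) + C = \left(-8 + C\right) + C = -8 + 2 C$)
$\sqrt{\left(-88 - -2318\right) + l{\left(o{\left(-4 \right)} \right)}} = \sqrt{\left(-88 - -2318\right) + \left(-8 + 2 \cdot 15\right)} = \sqrt{\left(-88 + 2318\right) + \left(-8 + 30\right)} = \sqrt{2230 + 22} = \sqrt{2252} = 2 \sqrt{563}$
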